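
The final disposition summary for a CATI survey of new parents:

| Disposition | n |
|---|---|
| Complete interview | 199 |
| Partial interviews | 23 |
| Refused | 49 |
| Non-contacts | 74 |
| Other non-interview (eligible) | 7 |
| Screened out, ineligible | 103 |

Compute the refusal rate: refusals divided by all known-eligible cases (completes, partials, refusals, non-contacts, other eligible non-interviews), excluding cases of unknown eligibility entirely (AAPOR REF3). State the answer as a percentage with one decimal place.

13.9%

Num: 49
Denominator: 199 + 23 + 49 + 74 + 7 = 352
REF3 = 49 / 352 = 0.1392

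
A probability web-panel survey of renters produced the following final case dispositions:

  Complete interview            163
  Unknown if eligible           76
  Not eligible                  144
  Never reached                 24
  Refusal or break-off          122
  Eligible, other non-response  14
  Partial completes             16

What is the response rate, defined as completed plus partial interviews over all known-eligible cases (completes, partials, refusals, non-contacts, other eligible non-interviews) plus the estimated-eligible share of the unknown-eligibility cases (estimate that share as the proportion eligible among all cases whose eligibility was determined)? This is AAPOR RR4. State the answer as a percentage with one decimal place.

45.6%

Num: 163 + 16 = 179
Known eligible: 163 + 16 + 122 + 24 + 14 = 339
e = 339 / (339 + 144) = 339 / 483 = 0.7019
Estimated eligible among unknowns: 0.7019 × 76 = 53.34
Base: 339 + 53.34 = 392.34
RR4 = 179 / 392.34 = 0.4562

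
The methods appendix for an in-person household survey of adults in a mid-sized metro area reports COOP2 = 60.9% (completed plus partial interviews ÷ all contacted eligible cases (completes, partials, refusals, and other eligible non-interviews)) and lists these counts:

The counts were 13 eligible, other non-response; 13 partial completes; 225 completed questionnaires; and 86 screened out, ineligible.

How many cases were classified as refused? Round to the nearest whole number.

140

Numerator → 225 + 13 = 238
COOP2 = 238 / D = 0.609
D = 238 / 0.609 = 390.8
Other denominator terms total 251
refused = 390.8 − 251 ≈ 140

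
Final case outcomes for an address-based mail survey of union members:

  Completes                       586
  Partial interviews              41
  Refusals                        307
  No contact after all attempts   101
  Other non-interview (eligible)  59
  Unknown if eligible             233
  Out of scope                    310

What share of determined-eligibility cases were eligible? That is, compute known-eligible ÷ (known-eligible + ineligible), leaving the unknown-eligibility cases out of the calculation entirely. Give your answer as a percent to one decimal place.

Determined eligible: 586 + 41 + 307 + 101 + 59 = 1094
e = 1094 / (1094 + 310) = 1094 / 1404 = 0.7792

77.9%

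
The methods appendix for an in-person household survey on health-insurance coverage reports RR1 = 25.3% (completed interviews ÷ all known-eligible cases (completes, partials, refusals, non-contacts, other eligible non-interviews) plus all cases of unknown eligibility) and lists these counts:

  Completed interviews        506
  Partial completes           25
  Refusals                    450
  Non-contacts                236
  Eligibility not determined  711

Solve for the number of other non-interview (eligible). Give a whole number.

RR1 = 506 / D = 0.253
D = 506 / 0.253 = 2000.0
Remaining denominator categories sum to 1928
other non-interview (eligible) = 2000.0 − 1928 ≈ 72

72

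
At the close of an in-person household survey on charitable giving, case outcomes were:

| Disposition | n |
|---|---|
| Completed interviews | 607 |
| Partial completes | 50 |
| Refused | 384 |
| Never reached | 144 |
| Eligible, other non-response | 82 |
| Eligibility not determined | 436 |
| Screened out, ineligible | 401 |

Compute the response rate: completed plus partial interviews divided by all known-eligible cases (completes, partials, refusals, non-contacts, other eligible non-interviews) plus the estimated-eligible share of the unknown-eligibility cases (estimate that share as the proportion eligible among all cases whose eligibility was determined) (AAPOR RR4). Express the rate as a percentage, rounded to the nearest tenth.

Num = 607 + 50 = 657
Determined eligible = 607 + 50 + 384 + 144 + 82 = 1267
e = 1267 / (1267 + 401) = 1267 / 1668 = 0.7596
Estimated eligible among unknowns = 0.7596 × 436 = 331.19
Denom = 1267 + 331.19 = 1598.19
RR4 = 657 / 1598.19 = 0.4111

41.1%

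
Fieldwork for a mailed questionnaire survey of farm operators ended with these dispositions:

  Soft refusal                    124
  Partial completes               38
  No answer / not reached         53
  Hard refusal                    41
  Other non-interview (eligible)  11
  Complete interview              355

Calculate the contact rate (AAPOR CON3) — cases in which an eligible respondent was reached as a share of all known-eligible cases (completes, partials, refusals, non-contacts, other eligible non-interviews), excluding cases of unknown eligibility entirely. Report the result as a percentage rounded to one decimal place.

91.5%

Declined to participate = 41 + 124 = 165
Numerator → 355 + 38 + 165 + 11 = 569
Denom → 355 + 38 + 165 + 53 + 11 = 622
CON3 = 569 / 622 = 0.9148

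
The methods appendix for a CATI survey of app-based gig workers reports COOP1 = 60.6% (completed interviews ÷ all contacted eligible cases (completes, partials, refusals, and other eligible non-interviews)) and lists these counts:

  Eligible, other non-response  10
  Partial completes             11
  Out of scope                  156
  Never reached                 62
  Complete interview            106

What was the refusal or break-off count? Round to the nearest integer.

48

COOP1 = 106 / D = 0.606
D = 106 / 0.606 = 174.9
Remaining denominator categories sum to 127
refusal or break-off = 174.9 − 127 ≈ 48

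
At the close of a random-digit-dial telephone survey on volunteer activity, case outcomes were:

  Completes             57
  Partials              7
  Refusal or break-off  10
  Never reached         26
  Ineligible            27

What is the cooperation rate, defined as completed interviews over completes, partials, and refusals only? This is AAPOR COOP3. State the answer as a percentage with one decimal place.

77.0%

Top: 57
Denominator: 57 + 7 + 10 = 74
COOP3 = 57 / 74 = 0.7703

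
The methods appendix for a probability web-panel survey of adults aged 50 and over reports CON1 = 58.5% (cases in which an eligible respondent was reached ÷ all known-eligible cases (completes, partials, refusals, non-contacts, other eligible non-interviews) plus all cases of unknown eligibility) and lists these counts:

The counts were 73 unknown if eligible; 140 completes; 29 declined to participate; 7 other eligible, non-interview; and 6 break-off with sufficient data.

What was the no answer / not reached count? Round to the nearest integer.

Num: 140 + 6 + 29 + 7 = 182
CON1 = 182 / D = 0.585
D = 182 / 0.585 = 311.1
Rest of base = 255
no answer / not reached = 311.1 − 255 ≈ 56

56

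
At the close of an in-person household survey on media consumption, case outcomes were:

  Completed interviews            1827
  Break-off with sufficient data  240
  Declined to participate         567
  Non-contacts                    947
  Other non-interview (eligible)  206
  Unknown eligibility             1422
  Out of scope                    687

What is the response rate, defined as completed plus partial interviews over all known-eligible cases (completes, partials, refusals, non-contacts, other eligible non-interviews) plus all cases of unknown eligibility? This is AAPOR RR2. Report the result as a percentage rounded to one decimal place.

39.7%

Top: 1827 + 240 = 2067
Base: 1827 + 240 + 567 + 947 + 206 + 1422 = 5209
RR2 = 2067 / 5209 = 0.3968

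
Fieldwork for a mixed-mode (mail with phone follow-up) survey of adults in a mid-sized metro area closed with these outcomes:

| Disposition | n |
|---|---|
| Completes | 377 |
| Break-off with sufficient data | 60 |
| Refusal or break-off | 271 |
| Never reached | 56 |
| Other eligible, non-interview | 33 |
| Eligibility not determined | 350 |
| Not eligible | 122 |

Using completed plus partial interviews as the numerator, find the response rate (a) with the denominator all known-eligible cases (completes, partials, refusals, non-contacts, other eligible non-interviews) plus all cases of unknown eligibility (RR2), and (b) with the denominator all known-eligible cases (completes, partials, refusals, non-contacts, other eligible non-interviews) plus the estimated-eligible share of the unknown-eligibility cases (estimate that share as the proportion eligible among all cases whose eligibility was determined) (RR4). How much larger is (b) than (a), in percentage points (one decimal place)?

1.6

Top → 377 + 60 = 437
Denom → 377 + 60 + 271 + 56 + 33 + 350 = 1147
RR2 = 437 / 1147 = 0.3810
Eligible (known) → 377 + 60 + 271 + 56 + 33 = 797
e = 797 / (797 + 122) = 797 / 919 = 0.8672
Eligible share of unknowns → 0.8672 × 350 = 303.52
Denom → 797 + 303.52 = 1100.52
RR4 = 437 / 1100.52 = 0.3971
Difference = 39.71 − 38.10 = 1.61 percentage points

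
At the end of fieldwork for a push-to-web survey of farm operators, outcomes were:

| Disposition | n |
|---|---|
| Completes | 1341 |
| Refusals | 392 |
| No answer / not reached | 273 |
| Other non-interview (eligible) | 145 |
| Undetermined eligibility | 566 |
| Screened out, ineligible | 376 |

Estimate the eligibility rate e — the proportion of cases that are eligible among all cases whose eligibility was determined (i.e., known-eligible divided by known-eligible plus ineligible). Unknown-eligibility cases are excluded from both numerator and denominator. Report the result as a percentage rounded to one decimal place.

85.1%

Known eligible = 1341 + 392 + 273 + 145 = 2151
e = 2151 / (2151 + 376) = 2151 / 2527 = 0.8512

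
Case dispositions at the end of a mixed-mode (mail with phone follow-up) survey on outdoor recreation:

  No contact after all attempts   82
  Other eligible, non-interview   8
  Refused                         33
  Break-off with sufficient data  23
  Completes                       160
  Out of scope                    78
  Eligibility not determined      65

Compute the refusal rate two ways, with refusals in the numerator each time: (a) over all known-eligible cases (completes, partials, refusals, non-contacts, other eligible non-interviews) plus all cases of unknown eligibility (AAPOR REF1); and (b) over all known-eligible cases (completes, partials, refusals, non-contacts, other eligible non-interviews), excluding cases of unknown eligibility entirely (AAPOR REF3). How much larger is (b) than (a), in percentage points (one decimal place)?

Num = 33
Denominator = 160 + 23 + 33 + 82 + 8 + 65 = 371
REF1 = 33 / 371 = 0.0889
Denominator = 160 + 23 + 33 + 82 + 8 = 306
REF3 = 33 / 306 = 0.1078
Difference = 10.78 − 8.89 = 1.89 percentage points

1.9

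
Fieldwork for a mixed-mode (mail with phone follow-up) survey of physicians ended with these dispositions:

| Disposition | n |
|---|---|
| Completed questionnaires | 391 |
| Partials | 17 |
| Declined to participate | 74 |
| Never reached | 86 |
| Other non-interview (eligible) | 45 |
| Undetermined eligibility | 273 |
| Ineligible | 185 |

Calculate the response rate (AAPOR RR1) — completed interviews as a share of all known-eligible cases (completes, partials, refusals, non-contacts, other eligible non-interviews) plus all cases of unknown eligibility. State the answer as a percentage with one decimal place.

44.1%

Numerator = 391
Base = 391 + 17 + 74 + 86 + 45 + 273 = 886
RR1 = 391 / 886 = 0.4413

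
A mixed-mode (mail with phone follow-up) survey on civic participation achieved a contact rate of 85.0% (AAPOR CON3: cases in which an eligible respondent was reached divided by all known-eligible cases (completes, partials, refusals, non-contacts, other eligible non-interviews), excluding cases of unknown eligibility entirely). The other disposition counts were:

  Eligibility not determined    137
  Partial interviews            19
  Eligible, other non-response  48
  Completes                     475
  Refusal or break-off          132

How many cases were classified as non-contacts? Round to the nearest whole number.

Top → 475 + 19 + 132 + 48 = 674
CON3 = 674 / D = 0.850
D = 674 / 0.850 = 792.9
Rest of base = 674
non-contacts = 792.9 − 674 ≈ 119

119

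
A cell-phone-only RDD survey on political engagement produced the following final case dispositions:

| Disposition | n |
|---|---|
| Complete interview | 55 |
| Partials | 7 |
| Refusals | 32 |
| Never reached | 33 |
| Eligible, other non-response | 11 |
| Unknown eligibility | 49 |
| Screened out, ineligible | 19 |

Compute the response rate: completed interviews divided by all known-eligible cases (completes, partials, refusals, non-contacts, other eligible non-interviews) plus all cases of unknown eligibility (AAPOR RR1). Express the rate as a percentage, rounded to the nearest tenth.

Top → 55
Denominator → 55 + 7 + 32 + 33 + 11 + 49 = 187
RR1 = 55 / 187 = 0.2941

29.4%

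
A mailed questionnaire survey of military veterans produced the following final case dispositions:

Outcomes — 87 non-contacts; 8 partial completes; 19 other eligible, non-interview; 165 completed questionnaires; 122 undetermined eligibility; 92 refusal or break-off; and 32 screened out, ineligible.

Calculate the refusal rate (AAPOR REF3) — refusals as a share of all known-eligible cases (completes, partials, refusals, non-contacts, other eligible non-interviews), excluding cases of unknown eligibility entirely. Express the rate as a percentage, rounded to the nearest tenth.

Numerator: 92
Denom: 165 + 8 + 92 + 87 + 19 = 371
REF3 = 92 / 371 = 0.2480

24.8%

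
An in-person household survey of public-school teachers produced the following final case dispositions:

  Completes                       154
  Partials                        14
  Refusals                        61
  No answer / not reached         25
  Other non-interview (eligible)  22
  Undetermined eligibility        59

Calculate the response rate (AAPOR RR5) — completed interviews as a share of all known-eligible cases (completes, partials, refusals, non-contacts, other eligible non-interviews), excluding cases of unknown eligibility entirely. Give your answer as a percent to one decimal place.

55.8%

Top = 154
Denominator = 154 + 14 + 61 + 25 + 22 = 276
RR5 = 154 / 276 = 0.5580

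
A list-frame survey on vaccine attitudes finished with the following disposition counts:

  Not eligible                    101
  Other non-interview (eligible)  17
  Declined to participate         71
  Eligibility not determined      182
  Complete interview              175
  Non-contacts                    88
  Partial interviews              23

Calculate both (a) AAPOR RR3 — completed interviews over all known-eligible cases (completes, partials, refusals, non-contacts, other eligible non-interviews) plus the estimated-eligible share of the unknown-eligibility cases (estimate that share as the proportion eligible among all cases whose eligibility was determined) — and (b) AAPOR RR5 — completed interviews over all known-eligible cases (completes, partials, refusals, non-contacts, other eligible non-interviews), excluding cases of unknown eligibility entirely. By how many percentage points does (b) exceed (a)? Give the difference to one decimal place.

13.0

Num → 175
Determined eligible → 175 + 23 + 71 + 88 + 17 = 374
e = 374 / (374 + 101) = 374 / 475 = 0.7874
Estimated eligible among unknowns → 0.7874 × 182 = 143.31
Denom → 374 + 143.31 = 517.31
RR3 = 175 / 517.31 = 0.3383
Denom → 175 + 23 + 71 + 88 + 17 = 374
RR5 = 175 / 374 = 0.4679
Difference = 46.79 − 33.83 = 12.96 percentage points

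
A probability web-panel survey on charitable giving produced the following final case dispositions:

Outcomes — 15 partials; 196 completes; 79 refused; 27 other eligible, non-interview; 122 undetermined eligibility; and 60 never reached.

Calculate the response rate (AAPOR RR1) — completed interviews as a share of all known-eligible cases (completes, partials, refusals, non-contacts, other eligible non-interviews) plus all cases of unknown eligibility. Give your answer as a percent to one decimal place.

Num → 196
Denominator → 196 + 15 + 79 + 60 + 27 + 122 = 499
RR1 = 196 / 499 = 0.3928

39.3%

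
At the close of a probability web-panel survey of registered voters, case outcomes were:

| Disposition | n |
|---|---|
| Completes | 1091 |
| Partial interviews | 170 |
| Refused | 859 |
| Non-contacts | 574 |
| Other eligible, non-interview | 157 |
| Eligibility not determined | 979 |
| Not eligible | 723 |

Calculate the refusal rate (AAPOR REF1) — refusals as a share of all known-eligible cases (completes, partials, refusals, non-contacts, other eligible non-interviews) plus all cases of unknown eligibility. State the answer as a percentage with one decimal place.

22.4%

Num: 859
Denom: 1091 + 170 + 859 + 574 + 157 + 979 = 3830
REF1 = 859 / 3830 = 0.2243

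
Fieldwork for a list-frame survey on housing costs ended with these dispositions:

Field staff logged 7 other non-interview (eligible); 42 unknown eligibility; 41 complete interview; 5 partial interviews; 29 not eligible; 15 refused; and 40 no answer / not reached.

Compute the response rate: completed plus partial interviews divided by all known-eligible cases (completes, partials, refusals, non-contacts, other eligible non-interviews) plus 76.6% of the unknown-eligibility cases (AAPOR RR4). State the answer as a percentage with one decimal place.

32.8%

Num: 41 + 5 = 46
Known eligible: 41 + 5 + 15 + 40 + 7 = 108
Estimated eligible among unknowns: 0.7660 × 42 = 32.17
Denominator: 108 + 32.17 = 140.17
RR4 = 46 / 140.17 = 0.3282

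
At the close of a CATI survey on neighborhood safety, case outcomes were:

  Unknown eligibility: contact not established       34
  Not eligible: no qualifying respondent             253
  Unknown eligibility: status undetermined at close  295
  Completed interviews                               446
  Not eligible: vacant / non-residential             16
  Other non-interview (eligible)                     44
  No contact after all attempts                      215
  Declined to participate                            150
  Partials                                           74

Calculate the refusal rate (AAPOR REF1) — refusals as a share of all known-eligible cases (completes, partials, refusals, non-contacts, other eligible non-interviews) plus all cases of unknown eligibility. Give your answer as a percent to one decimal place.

11.9%

Unknown if eligible = 34 + 295 = 329
Not eligible = 253 + 16 = 269
Num = 150
Base = 446 + 74 + 150 + 215 + 44 + 329 = 1258
REF1 = 150 / 1258 = 0.1192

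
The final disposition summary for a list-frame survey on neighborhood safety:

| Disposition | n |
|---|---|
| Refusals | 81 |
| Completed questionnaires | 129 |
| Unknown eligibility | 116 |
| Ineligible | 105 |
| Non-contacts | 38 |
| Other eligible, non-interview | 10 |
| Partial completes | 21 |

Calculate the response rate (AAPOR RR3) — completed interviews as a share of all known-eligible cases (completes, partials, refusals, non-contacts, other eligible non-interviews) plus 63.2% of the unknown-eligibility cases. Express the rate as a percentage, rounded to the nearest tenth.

36.6%

Numerator → 129
Eligible (known) → 129 + 21 + 81 + 38 + 10 = 279
Estimated eligible among unknowns → 0.6320 × 116 = 73.31
Denom → 279 + 73.31 = 352.31
RR3 = 129 / 352.31 = 0.3662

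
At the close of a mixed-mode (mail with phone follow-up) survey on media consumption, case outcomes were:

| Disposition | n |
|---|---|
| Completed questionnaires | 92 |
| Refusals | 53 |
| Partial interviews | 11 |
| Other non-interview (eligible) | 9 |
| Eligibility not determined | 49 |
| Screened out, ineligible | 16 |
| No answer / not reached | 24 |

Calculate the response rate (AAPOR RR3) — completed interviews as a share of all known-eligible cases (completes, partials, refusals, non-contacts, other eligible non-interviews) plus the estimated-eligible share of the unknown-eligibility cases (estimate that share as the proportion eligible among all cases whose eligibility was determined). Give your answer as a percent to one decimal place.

39.3%

Numerator → 92
Known eligible → 92 + 11 + 53 + 24 + 9 = 189
e = 189 / (189 + 16) = 189 / 205 = 0.9220
e × U → 0.9220 × 49 = 45.18
Base → 189 + 45.18 = 234.18
RR3 = 92 / 234.18 = 0.3929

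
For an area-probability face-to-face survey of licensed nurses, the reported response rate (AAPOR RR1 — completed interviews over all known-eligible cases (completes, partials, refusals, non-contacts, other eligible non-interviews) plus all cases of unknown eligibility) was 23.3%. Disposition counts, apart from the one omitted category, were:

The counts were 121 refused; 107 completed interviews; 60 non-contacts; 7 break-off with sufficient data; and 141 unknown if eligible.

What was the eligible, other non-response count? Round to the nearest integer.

RR1 = 107 / D = 0.233
D = 107 / 0.233 = 459.2
Remaining denominator categories sum to 436
eligible, other non-response = 459.2 − 436 ≈ 23

23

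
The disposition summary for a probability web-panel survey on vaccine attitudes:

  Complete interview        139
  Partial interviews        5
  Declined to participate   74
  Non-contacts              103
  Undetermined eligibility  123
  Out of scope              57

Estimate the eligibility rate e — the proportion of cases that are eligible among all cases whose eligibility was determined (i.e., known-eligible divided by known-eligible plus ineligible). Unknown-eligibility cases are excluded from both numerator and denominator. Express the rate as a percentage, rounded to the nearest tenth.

Eligible (known): 139 + 5 + 74 + 103 = 321
e = 321 / (321 + 57) = 321 / 378 = 0.8492

84.9%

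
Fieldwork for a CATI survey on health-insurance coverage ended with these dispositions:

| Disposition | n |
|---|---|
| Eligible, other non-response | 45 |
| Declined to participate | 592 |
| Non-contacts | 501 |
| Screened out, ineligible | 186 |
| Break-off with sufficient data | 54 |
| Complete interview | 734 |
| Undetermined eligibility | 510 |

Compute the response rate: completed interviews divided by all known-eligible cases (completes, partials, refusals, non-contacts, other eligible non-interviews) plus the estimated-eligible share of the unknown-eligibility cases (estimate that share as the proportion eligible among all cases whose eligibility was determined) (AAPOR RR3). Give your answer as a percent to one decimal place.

Num = 734
Eligible (known) = 734 + 54 + 592 + 501 + 45 = 1926
e = 1926 / (1926 + 186) = 1926 / 2112 = 0.9119
Eligible share of unknowns = 0.9119 × 510 = 465.07
Denominator = 1926 + 465.07 = 2391.07
RR3 = 734 / 2391.07 = 0.3070

30.7%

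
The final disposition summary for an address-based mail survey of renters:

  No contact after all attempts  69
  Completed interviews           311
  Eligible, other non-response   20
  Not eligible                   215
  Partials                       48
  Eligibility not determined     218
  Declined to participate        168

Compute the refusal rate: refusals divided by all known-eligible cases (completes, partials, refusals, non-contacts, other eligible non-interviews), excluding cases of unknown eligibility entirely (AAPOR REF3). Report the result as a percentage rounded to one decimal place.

27.3%

Num: 168
Base: 311 + 48 + 168 + 69 + 20 = 616
REF3 = 168 / 616 = 0.2727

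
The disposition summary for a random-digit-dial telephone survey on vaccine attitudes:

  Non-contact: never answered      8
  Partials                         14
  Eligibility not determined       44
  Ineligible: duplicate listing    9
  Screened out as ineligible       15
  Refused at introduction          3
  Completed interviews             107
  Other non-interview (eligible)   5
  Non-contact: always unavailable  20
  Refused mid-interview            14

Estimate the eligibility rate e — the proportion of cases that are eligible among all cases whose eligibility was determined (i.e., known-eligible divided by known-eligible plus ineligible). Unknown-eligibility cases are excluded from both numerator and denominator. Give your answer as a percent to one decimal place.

Refused = 3 + 14 = 17
No answer / not reached = 8 + 20 = 28
Not eligible = 15 + 9 = 24
Eligible (known): 107 + 14 + 17 + 28 + 5 = 171
e = 171 / (171 + 24) = 171 / 195 = 0.8769

87.7%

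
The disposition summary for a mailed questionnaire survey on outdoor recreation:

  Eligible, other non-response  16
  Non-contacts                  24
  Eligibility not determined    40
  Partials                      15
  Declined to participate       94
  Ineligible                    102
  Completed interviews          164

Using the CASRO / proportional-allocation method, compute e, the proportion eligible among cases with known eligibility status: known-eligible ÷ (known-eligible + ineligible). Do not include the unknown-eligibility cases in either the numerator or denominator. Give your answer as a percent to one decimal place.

75.4%

Eligible (known) = 164 + 15 + 94 + 24 + 16 = 313
e = 313 / (313 + 102) = 313 / 415 = 0.7542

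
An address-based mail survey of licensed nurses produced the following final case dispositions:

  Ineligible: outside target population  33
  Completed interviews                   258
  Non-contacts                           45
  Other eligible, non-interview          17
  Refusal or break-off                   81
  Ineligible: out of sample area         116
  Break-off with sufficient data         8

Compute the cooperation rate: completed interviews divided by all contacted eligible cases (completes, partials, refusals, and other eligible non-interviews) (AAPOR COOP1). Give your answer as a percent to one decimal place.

70.9%

Screened out, ineligible = 33 + 116 = 149
Top → 258
Denominator → 258 + 8 + 81 + 17 = 364
COOP1 = 258 / 364 = 0.7088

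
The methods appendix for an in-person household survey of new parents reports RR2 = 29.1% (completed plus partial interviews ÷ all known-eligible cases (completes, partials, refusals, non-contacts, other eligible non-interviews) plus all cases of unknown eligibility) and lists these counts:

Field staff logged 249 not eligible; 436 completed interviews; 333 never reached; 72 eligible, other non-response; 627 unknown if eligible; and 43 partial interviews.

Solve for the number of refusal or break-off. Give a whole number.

135

Numerator → 436 + 43 = 479
RR2 = 479 / D = 0.291
D = 479 / 0.291 = 1646.0
Remaining denominator categories sum to 1511
refusal or break-off = 1646.0 − 1511 ≈ 135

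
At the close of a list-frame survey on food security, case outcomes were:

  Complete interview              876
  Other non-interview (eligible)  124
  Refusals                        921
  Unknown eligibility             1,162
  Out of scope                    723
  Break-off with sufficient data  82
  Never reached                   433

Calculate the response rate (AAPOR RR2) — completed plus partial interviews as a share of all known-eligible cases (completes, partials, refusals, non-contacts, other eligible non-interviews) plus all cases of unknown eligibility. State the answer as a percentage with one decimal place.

26.6%

Numerator → 876 + 82 = 958
Denom → 876 + 82 + 921 + 433 + 124 + 1162 = 3598
RR2 = 958 / 3598 = 0.2663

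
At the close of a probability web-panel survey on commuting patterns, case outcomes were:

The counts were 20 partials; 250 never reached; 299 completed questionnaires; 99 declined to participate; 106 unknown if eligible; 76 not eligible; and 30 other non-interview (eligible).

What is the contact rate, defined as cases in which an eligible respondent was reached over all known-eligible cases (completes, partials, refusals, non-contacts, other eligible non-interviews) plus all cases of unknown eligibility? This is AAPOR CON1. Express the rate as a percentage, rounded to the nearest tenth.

Top = 299 + 20 + 99 + 30 = 448
Base = 299 + 20 + 99 + 250 + 30 + 106 = 804
CON1 = 448 / 804 = 0.5572

55.7%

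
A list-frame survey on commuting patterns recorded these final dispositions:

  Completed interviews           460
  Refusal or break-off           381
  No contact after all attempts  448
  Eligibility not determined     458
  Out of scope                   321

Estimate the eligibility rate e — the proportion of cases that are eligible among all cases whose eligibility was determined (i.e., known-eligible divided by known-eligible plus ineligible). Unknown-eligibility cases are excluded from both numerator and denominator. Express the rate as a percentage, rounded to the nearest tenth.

80.1%

Eligible (known): 460 + 381 + 448 = 1289
e = 1289 / (1289 + 321) = 1289 / 1610 = 0.8006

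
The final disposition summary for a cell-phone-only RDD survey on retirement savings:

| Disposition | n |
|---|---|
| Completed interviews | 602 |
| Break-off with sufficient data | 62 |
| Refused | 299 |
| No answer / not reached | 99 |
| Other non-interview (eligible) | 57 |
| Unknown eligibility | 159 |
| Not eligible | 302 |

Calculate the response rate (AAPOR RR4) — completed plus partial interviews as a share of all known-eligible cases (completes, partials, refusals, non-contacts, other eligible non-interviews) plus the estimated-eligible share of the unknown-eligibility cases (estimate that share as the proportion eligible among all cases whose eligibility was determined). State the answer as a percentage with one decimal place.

53.4%

Numerator = 602 + 62 = 664
Determined eligible = 602 + 62 + 299 + 99 + 57 = 1119
e = 1119 / (1119 + 302) = 1119 / 1421 = 0.7875
e × U = 0.7875 × 159 = 125.21
Base = 1119 + 125.21 = 1244.21
RR4 = 664 / 1244.21 = 0.5337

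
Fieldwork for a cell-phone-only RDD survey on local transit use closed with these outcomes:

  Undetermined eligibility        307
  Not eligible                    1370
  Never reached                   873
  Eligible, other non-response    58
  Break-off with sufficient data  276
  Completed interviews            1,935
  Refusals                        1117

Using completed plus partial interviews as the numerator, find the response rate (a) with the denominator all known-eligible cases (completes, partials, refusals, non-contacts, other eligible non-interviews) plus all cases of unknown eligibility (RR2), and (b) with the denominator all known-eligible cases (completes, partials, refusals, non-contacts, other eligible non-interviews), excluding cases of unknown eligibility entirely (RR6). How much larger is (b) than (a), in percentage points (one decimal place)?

3.5

Top → 1935 + 276 = 2211
Base → 1935 + 276 + 1117 + 873 + 58 + 307 = 4566
RR2 = 2211 / 4566 = 0.4842
Base → 1935 + 276 + 1117 + 873 + 58 = 4259
RR6 = 2211 / 4259 = 0.5191
Difference = 51.91 − 48.42 = 3.49 percentage points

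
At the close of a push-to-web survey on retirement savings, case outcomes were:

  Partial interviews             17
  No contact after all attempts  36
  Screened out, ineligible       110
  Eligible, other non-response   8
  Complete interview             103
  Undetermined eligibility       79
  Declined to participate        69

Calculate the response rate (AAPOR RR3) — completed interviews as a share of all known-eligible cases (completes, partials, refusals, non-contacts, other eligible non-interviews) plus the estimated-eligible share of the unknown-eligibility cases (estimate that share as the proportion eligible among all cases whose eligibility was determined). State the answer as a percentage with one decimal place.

Top → 103
Known eligible → 103 + 17 + 69 + 36 + 8 = 233
e = 233 / (233 + 110) = 233 / 343 = 0.6793
e × U → 0.6793 × 79 = 53.66
Denominator → 233 + 53.66 = 286.66
RR3 = 103 / 286.66 = 0.3593

35.9%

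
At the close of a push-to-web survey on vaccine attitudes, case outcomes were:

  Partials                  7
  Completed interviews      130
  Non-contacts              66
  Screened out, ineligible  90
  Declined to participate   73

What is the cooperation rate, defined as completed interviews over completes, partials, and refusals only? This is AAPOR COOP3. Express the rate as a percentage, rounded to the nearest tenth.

Top → 130
Base → 130 + 7 + 73 = 210
COOP3 = 130 / 210 = 0.6190

61.9%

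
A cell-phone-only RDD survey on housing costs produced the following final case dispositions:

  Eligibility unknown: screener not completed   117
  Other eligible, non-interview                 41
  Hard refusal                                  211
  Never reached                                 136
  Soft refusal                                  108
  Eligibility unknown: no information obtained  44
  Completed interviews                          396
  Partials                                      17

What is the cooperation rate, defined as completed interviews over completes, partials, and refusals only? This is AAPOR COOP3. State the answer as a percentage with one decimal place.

Refusal or break-off = 211 + 108 = 319
Unknown if eligible = 117 + 44 = 161
Numerator: 396
Denominator: 396 + 17 + 319 = 732
COOP3 = 396 / 732 = 0.5410

54.1%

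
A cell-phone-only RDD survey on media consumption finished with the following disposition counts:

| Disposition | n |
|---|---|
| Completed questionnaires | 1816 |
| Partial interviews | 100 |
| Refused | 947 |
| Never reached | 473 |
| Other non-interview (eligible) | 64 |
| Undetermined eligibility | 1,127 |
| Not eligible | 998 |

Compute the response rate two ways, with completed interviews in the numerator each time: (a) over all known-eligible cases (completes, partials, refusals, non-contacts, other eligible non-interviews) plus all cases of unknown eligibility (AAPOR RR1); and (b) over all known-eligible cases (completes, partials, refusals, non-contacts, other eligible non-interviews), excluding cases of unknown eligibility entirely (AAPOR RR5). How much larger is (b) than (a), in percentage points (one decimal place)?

Numerator → 1816
Denom → 1816 + 100 + 947 + 473 + 64 + 1127 = 4527
RR1 = 1816 / 4527 = 0.4011
Denom → 1816 + 100 + 947 + 473 + 64 = 3400
RR5 = 1816 / 3400 = 0.5341
Difference = 53.41 − 40.11 = 13.30 percentage points

13.3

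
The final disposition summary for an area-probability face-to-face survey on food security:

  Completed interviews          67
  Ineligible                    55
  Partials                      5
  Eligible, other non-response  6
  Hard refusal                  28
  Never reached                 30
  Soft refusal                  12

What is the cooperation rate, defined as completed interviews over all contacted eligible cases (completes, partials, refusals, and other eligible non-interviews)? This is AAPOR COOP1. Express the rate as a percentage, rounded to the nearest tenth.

56.8%

Declined to participate = 28 + 12 = 40
Numerator → 67
Base → 67 + 5 + 40 + 6 = 118
COOP1 = 67 / 118 = 0.5678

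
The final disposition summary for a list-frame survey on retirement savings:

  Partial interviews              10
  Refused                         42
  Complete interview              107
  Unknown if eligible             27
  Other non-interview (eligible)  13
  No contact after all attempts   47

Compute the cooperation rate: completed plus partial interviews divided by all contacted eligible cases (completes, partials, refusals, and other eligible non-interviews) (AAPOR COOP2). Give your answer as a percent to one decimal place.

Top → 107 + 10 = 117
Denom → 107 + 10 + 42 + 13 = 172
COOP2 = 117 / 172 = 0.6802

68.0%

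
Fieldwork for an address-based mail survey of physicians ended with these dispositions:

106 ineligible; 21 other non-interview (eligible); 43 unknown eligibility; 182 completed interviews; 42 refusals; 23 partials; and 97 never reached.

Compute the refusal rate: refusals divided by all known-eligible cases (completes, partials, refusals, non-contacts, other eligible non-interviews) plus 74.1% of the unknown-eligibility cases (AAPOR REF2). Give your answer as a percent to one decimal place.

Num → 42
Determined eligible → 182 + 23 + 42 + 97 + 21 = 365
Estimated eligible among unknowns → 0.7410 × 43 = 31.86
Base → 365 + 31.86 = 396.86
REF2 = 42 / 396.86 = 0.1058

10.6%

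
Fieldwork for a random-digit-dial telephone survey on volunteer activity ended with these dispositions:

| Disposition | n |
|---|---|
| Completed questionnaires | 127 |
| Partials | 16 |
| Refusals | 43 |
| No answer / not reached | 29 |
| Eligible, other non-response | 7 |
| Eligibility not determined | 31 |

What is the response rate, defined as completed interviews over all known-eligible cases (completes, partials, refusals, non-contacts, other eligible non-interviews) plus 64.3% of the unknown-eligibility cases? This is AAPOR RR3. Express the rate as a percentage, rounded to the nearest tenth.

52.5%

Numerator: 127
Eligible (known): 127 + 16 + 43 + 29 + 7 = 222
Estimated eligible among unknowns: 0.6430 × 31 = 19.93
Denom: 222 + 19.93 = 241.93
RR3 = 127 / 241.93 = 0.5249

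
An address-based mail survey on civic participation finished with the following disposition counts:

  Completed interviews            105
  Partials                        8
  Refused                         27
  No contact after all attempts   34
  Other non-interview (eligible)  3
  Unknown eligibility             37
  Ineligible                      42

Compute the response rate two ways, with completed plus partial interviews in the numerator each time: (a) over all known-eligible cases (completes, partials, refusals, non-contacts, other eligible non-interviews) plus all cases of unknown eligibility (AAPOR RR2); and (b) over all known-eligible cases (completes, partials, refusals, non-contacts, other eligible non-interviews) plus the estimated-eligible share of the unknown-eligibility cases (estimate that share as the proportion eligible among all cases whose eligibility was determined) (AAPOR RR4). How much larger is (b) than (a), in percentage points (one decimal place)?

Numerator → 105 + 8 = 113
Denom → 105 + 8 + 27 + 34 + 3 + 37 = 214
RR2 = 113 / 214 = 0.5280
Known eligible → 105 + 8 + 27 + 34 + 3 = 177
e = 177 / (177 + 42) = 177 / 219 = 0.8082
e × U → 0.8082 × 37 = 29.90
Denom → 177 + 29.90 = 206.90
RR4 = 113 / 206.90 = 0.5462
Difference = 54.62 − 52.80 = 1.82 percentage points

1.8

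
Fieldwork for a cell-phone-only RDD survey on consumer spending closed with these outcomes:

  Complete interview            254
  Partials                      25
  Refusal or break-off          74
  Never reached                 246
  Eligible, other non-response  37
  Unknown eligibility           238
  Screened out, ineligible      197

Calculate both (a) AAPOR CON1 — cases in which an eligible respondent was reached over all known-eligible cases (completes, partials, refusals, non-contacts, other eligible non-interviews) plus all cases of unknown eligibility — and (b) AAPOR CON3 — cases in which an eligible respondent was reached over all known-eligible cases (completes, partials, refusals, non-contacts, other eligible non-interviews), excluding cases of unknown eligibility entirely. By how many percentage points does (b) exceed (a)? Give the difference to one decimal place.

Num = 254 + 25 + 74 + 37 = 390
Base = 254 + 25 + 74 + 246 + 37 + 238 = 874
CON1 = 390 / 874 = 0.4462
Base = 254 + 25 + 74 + 246 + 37 = 636
CON3 = 390 / 636 = 0.6132
Difference = 61.32 − 44.62 = 16.70 percentage points

16.7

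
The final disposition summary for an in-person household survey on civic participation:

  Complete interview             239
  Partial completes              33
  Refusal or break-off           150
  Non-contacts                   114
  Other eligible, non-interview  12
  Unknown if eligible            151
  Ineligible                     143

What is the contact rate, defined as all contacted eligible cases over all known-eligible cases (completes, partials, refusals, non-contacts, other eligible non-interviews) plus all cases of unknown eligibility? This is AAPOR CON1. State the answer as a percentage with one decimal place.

62.1%

Numerator → 239 + 33 + 150 + 12 = 434
Base → 239 + 33 + 150 + 114 + 12 + 151 = 699
CON1 = 434 / 699 = 0.6209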